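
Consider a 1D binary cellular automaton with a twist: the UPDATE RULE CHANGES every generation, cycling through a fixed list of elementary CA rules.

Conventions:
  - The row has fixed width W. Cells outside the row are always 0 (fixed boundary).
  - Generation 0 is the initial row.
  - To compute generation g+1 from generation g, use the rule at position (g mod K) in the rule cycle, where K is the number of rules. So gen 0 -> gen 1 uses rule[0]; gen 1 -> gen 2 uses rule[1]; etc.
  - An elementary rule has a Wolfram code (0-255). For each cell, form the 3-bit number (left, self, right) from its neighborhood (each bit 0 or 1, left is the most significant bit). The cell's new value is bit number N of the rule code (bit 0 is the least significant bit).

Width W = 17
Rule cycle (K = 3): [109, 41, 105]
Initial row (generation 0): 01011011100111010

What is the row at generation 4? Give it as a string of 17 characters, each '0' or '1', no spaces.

Answer: 11010101011111111

Derivation:
Gen 0: 01011011100111010
Gen 1 (rule 109): 01111110100101110
Gen 2 (rule 41): 01000001000011000
Gen 3 (rule 105): 00011100011011011
Gen 4 (rule 109): 11010101011111111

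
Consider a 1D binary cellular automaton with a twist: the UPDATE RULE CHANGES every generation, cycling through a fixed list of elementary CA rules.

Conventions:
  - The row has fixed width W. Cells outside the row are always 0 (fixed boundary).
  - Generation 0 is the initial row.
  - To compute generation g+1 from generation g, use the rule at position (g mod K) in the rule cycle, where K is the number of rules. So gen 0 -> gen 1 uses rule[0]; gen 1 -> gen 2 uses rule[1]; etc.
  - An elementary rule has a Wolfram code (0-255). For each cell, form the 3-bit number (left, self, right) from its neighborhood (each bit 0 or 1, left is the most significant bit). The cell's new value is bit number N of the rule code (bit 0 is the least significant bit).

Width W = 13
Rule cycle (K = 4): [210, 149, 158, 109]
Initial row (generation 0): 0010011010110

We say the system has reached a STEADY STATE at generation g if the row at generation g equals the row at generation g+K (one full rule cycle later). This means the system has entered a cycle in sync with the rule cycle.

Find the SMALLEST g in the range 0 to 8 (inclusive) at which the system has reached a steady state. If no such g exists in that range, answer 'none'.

Gen 0: 0010011010110
Gen 1 (rule 210): 0101101000011
Gen 2 (rule 149): 0100001111000
Gen 3 (rule 158): 1110011110100
Gen 4 (rule 109): 1010010011101
Gen 5 (rule 210): 0001101101100
Gen 6 (rule 149): 1100000000011
Gen 7 (rule 158): 1010000000110
Gen 8 (rule 109): 1110111110110
Gen 9 (rule 210): 0110011110011
Gen 10 (rule 149): 0001001101000
Gen 11 (rule 158): 0011111001100
Gen 12 (rule 109): 1010001001101

Answer: none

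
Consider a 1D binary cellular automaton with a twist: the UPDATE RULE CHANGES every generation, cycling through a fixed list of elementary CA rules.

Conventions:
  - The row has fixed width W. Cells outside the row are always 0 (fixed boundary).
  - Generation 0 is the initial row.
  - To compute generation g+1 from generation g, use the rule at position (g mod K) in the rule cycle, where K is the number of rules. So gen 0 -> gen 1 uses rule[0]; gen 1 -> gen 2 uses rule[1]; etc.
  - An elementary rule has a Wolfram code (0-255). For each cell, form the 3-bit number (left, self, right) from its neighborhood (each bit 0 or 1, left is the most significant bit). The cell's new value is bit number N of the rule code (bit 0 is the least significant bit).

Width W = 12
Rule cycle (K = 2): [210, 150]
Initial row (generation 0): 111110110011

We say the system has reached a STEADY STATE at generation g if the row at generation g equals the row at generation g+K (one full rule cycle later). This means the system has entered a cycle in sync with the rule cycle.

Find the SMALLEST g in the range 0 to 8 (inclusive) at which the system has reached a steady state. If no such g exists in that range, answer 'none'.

Answer: none

Derivation:
Gen 0: 111110110011
Gen 1 (rule 210): 011110011101
Gen 2 (rule 150): 101101101001
Gen 3 (rule 210): 000100100110
Gen 4 (rule 150): 001111111001
Gen 5 (rule 210): 010111111110
Gen 6 (rule 150): 110011111101
Gen 7 (rule 210): 011101111100
Gen 8 (rule 150): 101000111010
Gen 9 (rule 210): 000101011001
Gen 10 (rule 150): 001101000111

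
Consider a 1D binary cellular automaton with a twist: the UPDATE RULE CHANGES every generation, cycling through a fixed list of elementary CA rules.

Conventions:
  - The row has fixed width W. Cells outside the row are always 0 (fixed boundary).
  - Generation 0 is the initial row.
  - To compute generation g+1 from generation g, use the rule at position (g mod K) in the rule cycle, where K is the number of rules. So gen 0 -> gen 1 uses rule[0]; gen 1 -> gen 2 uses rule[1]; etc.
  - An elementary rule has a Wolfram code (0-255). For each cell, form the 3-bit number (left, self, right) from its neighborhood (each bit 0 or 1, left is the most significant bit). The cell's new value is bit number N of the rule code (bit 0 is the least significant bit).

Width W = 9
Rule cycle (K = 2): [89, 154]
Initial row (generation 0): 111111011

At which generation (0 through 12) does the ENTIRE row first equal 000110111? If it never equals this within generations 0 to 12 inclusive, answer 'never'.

Gen 0: 111111011
Gen 1 (rule 89): 100001011
Gen 2 (rule 154): 010010010
Gen 3 (rule 89): 001001001
Gen 4 (rule 154): 010110110
Gen 5 (rule 89): 000110111
Gen 6 (rule 154): 001100110
Gen 7 (rule 89): 101110111
Gen 8 (rule 154): 001100110
Gen 9 (rule 89): 101110111
Gen 10 (rule 154): 001100110
Gen 11 (rule 89): 101110111
Gen 12 (rule 154): 001100110

Answer: 5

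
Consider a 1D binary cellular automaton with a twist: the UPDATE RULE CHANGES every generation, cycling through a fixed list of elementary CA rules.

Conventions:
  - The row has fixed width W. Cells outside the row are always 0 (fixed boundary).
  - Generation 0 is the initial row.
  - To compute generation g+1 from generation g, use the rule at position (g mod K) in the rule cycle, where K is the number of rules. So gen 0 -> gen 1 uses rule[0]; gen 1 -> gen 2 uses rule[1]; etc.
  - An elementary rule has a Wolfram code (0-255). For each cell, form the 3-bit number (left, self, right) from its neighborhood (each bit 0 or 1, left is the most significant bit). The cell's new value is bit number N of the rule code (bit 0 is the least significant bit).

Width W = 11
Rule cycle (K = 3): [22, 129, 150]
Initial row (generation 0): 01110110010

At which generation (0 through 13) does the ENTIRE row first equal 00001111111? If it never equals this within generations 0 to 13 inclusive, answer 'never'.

Gen 0: 01110110010
Gen 1 (rule 22): 10000001111
Gen 2 (rule 129): 00111100110
Gen 3 (rule 150): 01011011001
Gen 4 (rule 22): 11000000111
Gen 5 (rule 129): 00011110010
Gen 6 (rule 150): 00101101111
Gen 7 (rule 22): 01100000000
Gen 8 (rule 129): 00001111111
Gen 9 (rule 150): 00010111110
Gen 10 (rule 22): 00110000001
Gen 11 (rule 129): 10000111100
Gen 12 (rule 150): 11001011010
Gen 13 (rule 22): 00111000011

Answer: 8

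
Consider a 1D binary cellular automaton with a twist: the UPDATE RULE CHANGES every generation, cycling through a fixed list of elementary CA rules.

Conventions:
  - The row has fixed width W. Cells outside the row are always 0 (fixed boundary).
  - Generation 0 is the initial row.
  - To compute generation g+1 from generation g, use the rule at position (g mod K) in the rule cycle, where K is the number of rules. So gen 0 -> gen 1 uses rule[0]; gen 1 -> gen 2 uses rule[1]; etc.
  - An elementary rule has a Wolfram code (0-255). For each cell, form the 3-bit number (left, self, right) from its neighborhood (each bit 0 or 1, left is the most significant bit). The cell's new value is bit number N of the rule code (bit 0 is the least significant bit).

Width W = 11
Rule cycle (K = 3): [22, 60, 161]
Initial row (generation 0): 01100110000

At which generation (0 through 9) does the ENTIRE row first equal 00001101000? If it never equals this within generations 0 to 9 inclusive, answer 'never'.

Gen 0: 01100110000
Gen 1 (rule 22): 10011001000
Gen 2 (rule 60): 11010101100
Gen 3 (rule 161): 00101010001
Gen 4 (rule 22): 01101011011
Gen 5 (rule 60): 01011110110
Gen 6 (rule 161): 00101101000
Gen 7 (rule 22): 01100001100
Gen 8 (rule 60): 01010001010
Gen 9 (rule 161): 00100100100

Answer: never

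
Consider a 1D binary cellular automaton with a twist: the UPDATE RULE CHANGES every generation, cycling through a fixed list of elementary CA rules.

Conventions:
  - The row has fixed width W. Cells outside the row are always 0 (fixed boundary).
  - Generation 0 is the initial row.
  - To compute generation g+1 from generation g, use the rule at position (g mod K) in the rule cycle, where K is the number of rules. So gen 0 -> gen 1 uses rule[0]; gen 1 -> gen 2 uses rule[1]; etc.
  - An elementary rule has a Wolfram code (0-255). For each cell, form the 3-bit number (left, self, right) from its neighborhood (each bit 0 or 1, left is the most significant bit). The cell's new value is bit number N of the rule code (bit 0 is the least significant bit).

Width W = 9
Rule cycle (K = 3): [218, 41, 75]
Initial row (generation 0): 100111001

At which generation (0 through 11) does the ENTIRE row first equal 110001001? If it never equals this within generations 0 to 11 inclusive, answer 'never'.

Answer: never

Derivation:
Gen 0: 100111001
Gen 1 (rule 218): 011111110
Gen 2 (rule 41): 010000000
Gen 3 (rule 75): 100111111
Gen 4 (rule 218): 011111111
Gen 5 (rule 41): 010000000
Gen 6 (rule 75): 100111111
Gen 7 (rule 218): 011111111
Gen 8 (rule 41): 010000000
Gen 9 (rule 75): 100111111
Gen 10 (rule 218): 011111111
Gen 11 (rule 41): 010000000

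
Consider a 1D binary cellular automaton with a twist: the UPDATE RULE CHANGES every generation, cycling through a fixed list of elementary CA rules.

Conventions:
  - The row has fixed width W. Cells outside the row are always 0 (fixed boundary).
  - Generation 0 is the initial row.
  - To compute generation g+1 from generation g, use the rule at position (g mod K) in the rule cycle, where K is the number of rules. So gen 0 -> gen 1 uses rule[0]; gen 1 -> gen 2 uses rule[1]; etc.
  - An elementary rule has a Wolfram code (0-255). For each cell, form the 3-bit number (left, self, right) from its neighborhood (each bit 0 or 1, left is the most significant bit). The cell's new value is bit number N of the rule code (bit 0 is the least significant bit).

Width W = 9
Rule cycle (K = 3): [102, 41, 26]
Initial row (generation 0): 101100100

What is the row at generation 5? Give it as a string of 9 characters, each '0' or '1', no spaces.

Answer: 110100100

Derivation:
Gen 0: 101100100
Gen 1 (rule 102): 110101100
Gen 2 (rule 41): 101011001
Gen 3 (rule 26): 000010110
Gen 4 (rule 102): 000111010
Gen 5 (rule 41): 110100100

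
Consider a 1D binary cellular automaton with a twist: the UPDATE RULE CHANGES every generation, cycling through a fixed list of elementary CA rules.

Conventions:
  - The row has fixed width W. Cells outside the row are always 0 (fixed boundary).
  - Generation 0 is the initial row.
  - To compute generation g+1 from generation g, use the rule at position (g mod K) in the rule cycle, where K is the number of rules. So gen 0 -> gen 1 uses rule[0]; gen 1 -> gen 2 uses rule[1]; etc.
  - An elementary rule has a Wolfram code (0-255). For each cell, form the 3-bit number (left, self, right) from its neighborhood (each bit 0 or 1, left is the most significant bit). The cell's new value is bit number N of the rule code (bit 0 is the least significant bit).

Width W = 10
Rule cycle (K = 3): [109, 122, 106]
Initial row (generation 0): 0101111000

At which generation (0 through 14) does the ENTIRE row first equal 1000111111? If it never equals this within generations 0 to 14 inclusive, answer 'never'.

Gen 0: 0101111000
Gen 1 (rule 109): 0111001011
Gen 2 (rule 122): 1101110111
Gen 3 (rule 106): 1111011101
Gen 4 (rule 109): 1001110111
Gen 5 (rule 122): 0111011101
Gen 6 (rule 106): 1101110110
Gen 7 (rule 109): 1111011110
Gen 8 (rule 122): 1001110011
Gen 9 (rule 106): 0011010111
Gen 10 (rule 109): 1011111101
Gen 11 (rule 122): 0110000110
Gen 12 (rule 106): 1110001110
Gen 13 (rule 109): 1010101010
Gen 14 (rule 122): 0101010101

Answer: never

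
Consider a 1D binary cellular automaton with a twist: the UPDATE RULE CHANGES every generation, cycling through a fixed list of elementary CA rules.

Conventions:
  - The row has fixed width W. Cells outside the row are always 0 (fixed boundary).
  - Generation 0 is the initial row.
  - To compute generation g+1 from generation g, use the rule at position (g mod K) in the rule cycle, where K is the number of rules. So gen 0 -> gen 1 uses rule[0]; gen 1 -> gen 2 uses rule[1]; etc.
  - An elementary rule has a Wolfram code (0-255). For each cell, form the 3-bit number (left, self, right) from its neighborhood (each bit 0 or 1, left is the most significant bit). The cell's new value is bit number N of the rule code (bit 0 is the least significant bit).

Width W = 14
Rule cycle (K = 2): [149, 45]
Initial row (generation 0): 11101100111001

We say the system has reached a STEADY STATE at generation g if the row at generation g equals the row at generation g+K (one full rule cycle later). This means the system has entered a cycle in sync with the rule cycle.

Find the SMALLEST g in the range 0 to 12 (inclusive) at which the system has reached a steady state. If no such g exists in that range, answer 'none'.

Answer: none

Derivation:
Gen 0: 11101100111001
Gen 1 (rule 149): 01000010010101
Gen 2 (rule 45): 01011010011111
Gen 3 (rule 149): 01000011001110
Gen 4 (rule 45): 01011010001000
Gen 5 (rule 149): 01000011101111
Gen 6 (rule 45): 01011010011000
Gen 7 (rule 149): 01000011000111
Gen 8 (rule 45): 01011010010100
Gen 9 (rule 149): 01000011010111
Gen 10 (rule 45): 01011010111100
Gen 11 (rule 149): 01000010011011
Gen 12 (rule 45): 01011010010110
Gen 13 (rule 149): 01000011010001
Gen 14 (rule 45): 01011010110101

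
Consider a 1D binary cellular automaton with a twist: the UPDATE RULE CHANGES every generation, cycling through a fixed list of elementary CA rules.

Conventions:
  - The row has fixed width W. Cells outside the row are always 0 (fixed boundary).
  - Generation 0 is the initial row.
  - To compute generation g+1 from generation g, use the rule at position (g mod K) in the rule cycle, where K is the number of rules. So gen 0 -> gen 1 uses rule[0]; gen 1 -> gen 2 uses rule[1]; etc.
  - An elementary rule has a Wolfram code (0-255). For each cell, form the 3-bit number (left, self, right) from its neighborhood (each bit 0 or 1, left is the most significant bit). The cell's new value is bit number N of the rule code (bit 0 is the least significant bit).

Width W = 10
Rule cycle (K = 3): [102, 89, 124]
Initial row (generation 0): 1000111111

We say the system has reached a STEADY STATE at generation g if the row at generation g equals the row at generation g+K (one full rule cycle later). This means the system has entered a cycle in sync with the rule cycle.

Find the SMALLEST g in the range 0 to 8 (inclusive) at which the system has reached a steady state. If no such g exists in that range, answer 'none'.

Gen 0: 1000111111
Gen 1 (rule 102): 1001000001
Gen 2 (rule 89): 0100111100
Gen 3 (rule 124): 0110100110
Gen 4 (rule 102): 1011101010
Gen 5 (rule 89): 0010100001
Gen 6 (rule 124): 0011110001
Gen 7 (rule 102): 0100010011
Gen 8 (rule 89): 0011001011
Gen 9 (rule 124): 0011101111
Gen 10 (rule 102): 0100110001
Gen 11 (rule 89): 0010111100

Answer: none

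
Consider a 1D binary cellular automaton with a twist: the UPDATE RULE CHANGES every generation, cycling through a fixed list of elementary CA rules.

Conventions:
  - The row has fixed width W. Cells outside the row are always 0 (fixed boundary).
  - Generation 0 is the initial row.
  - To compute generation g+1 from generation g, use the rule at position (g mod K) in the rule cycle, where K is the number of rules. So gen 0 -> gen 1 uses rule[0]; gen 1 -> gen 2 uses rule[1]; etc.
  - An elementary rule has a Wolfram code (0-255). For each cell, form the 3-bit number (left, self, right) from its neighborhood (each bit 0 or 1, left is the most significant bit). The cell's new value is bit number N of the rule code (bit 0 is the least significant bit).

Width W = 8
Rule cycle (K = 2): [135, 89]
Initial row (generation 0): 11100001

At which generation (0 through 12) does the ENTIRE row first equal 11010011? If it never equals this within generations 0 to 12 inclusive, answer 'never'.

Answer: 11

Derivation:
Gen 0: 11100001
Gen 1 (rule 135): 01001111
Gen 2 (rule 89): 00101001
Gen 3 (rule 135): 11101011
Gen 4 (rule 89): 10100011
Gen 5 (rule 135): 10101100
Gen 6 (rule 89): 00001111
Gen 7 (rule 135): 11110110
Gen 8 (rule 89): 10010111
Gen 9 (rule 135): 10110010
Gen 10 (rule 89): 00111001
Gen 11 (rule 135): 11010011
Gen 12 (rule 89): 11001011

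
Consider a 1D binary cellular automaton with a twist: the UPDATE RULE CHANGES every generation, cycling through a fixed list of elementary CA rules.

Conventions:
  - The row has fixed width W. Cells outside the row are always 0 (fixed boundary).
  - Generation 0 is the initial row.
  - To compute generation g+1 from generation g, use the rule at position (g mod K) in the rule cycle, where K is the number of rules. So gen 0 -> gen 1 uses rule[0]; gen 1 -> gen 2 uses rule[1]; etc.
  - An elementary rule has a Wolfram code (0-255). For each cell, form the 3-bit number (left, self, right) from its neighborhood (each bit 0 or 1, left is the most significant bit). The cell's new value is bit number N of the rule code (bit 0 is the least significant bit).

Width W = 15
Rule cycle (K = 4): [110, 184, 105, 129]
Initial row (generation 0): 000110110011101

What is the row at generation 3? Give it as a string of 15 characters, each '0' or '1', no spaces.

Gen 0: 000110110011101
Gen 1 (rule 110): 001111110110111
Gen 2 (rule 184): 001111101101110
Gen 3 (rule 105): 101000111111010

Answer: 101000111111010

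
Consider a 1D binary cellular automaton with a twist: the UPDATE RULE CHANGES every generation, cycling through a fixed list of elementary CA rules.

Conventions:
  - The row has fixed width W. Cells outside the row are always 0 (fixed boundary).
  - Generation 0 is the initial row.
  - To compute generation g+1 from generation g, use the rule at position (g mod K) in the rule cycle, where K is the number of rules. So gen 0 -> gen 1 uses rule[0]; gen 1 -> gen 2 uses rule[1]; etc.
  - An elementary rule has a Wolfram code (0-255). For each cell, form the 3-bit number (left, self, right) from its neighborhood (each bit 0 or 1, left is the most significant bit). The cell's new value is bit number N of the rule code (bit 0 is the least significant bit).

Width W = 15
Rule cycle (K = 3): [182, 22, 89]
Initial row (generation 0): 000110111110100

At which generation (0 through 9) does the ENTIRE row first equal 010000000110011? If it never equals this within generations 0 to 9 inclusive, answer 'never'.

Answer: never

Derivation:
Gen 0: 000110111110100
Gen 1 (rule 182): 001001011101110
Gen 2 (rule 22): 011111000000001
Gen 3 (rule 89): 010001111111100
Gen 4 (rule 182): 111010111111010
Gen 5 (rule 22): 000010000000011
Gen 6 (rule 89): 111001111111011
Gen 7 (rule 182): 010110111110100
Gen 8 (rule 22): 110000000000110
Gen 9 (rule 89): 111111111110111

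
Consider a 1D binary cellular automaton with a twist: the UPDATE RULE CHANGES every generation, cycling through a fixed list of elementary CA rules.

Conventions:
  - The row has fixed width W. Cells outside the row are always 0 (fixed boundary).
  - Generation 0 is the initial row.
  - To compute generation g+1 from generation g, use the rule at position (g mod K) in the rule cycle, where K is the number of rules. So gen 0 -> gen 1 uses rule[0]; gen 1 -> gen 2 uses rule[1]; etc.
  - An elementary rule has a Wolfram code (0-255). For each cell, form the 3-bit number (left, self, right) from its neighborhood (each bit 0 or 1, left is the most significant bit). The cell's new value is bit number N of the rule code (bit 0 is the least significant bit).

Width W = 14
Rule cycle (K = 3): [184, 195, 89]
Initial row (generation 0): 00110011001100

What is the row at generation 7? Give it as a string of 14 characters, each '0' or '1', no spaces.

Gen 0: 00110011001100
Gen 1 (rule 184): 00101010101010
Gen 2 (rule 195): 11000000000000
Gen 3 (rule 89): 11111111111111
Gen 4 (rule 184): 11111111111110
Gen 5 (rule 195): 01111111111110
Gen 6 (rule 89): 01000000000011
Gen 7 (rule 184): 00100000000010

Answer: 00100000000010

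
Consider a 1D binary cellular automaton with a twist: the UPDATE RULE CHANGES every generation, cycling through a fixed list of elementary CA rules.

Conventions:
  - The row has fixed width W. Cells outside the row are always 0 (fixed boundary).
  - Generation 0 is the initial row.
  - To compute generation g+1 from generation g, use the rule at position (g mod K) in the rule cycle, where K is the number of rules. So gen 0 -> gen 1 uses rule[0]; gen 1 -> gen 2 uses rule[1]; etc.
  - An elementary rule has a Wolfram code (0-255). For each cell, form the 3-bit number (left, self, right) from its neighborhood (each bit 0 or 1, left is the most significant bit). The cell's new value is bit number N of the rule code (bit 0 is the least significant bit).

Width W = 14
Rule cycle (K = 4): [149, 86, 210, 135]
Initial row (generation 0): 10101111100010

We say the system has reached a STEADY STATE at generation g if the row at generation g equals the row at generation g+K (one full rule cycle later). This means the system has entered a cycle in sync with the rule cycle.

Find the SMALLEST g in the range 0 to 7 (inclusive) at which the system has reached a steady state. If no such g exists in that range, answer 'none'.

Gen 0: 10101111100010
Gen 1 (rule 149): 10100111011011
Gen 2 (rule 86): 10111001001001
Gen 3 (rule 210): 00011110110110
Gen 4 (rule 135): 11101100000000
Gen 5 (rule 149): 01000011111111
Gen 6 (rule 86): 11100100000001
Gen 7 (rule 210): 01111010000010
Gen 8 (rule 135): 10110010111110
Gen 9 (rule 149): 10001010011101
Gen 10 (rule 86): 11011011100101
Gen 11 (rule 210): 01001001111000

Answer: none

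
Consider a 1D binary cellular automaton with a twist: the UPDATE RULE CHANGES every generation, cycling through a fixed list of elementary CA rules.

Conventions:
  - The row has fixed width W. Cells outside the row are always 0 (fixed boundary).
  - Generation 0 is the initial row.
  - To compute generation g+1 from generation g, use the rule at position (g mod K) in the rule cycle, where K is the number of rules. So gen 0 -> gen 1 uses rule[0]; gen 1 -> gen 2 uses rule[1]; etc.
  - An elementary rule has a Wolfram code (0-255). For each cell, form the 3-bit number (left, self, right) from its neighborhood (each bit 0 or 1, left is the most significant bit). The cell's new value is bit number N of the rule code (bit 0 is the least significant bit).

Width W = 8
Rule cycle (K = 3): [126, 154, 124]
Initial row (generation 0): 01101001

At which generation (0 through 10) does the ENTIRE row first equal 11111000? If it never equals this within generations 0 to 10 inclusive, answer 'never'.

Gen 0: 01101001
Gen 1 (rule 126): 11111111
Gen 2 (rule 154): 11111110
Gen 3 (rule 124): 10000011
Gen 4 (rule 126): 11000111
Gen 5 (rule 154): 10101110
Gen 6 (rule 124): 11111011
Gen 7 (rule 126): 10001111
Gen 8 (rule 154): 01011110
Gen 9 (rule 124): 01110011
Gen 10 (rule 126): 11011111

Answer: never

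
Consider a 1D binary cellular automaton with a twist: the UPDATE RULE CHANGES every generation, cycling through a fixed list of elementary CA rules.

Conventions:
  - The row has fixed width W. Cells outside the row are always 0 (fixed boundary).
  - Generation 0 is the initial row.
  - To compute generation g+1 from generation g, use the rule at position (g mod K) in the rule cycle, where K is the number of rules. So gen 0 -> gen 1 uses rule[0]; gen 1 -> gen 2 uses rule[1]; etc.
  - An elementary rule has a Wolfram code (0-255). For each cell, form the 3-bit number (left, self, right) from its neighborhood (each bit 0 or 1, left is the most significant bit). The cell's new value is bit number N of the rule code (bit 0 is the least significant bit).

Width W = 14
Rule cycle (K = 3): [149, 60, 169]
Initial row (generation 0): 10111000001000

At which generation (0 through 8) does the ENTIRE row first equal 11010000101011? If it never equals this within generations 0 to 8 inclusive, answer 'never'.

Answer: 8

Derivation:
Gen 0: 10111000001000
Gen 1 (rule 149): 10010111101111
Gen 2 (rule 60): 11011100011000
Gen 3 (rule 169): 10111001010011
Gen 4 (rule 149): 10010101011000
Gen 5 (rule 60): 11011111110100
Gen 6 (rule 169): 10111111101001
Gen 7 (rule 149): 10011111001101
Gen 8 (rule 60): 11010000101011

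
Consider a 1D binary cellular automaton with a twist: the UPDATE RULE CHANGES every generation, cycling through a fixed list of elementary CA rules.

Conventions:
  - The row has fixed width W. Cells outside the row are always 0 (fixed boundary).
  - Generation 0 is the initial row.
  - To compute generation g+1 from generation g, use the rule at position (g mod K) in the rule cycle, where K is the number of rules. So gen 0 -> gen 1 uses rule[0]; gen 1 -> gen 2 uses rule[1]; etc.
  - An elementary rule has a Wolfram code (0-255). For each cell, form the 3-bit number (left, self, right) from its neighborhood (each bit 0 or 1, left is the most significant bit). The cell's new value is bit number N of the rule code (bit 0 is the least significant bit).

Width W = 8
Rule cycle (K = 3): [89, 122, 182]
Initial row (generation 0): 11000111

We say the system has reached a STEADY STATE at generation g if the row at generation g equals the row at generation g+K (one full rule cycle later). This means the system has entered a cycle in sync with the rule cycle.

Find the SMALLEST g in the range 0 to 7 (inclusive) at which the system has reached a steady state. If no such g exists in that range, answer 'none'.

Answer: 5

Derivation:
Gen 0: 11000111
Gen 1 (rule 89): 11110101
Gen 2 (rule 122): 10011010
Gen 3 (rule 182): 11100111
Gen 4 (rule 89): 10110101
Gen 5 (rule 122): 01111010
Gen 6 (rule 182): 10110111
Gen 7 (rule 89): 00110101
Gen 8 (rule 122): 01111010
Gen 9 (rule 182): 10110111
Gen 10 (rule 89): 00110101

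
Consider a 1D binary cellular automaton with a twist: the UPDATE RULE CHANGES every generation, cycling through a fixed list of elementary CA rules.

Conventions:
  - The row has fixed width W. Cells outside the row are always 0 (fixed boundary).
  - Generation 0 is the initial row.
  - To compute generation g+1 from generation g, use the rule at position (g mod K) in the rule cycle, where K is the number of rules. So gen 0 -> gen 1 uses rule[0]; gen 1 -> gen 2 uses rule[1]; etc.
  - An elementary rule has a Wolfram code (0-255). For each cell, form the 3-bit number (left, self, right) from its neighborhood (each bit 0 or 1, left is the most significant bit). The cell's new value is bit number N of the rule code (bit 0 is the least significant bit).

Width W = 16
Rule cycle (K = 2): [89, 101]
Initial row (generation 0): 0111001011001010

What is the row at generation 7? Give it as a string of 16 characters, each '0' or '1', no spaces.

Answer: 0001100011000101

Derivation:
Gen 0: 0111001011001010
Gen 1 (rule 89): 0101100011100001
Gen 2 (rule 101): 0110101000101101
Gen 3 (rule 89): 0110000110001100
Gen 4 (rule 101): 0010110010100101
Gen 5 (rule 89): 1000111000010000
Gen 6 (rule 101): 1010001011010111
Gen 7 (rule 89): 0001100011000101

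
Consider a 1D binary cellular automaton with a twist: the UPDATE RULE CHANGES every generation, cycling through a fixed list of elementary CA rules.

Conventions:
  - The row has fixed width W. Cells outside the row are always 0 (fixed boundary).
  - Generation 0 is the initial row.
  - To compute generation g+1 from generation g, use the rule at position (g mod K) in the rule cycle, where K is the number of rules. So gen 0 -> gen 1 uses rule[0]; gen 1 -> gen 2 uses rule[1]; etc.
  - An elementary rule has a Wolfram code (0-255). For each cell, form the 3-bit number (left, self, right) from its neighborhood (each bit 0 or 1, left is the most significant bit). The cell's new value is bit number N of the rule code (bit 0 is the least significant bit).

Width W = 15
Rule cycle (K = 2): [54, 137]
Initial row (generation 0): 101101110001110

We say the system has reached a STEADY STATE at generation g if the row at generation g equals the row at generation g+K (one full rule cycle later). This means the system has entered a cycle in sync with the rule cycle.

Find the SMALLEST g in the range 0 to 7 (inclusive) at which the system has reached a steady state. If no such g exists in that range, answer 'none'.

Answer: none

Derivation:
Gen 0: 101101110001110
Gen 1 (rule 54): 110010001010001
Gen 2 (rule 137): 100000100000100
Gen 3 (rule 54): 110001110001110
Gen 4 (rule 137): 100101100101100
Gen 5 (rule 54): 111110011110010
Gen 6 (rule 137): 111100011100000
Gen 7 (rule 54): 000010100010000
Gen 8 (rule 137): 111000001000111
Gen 9 (rule 54): 000100011101000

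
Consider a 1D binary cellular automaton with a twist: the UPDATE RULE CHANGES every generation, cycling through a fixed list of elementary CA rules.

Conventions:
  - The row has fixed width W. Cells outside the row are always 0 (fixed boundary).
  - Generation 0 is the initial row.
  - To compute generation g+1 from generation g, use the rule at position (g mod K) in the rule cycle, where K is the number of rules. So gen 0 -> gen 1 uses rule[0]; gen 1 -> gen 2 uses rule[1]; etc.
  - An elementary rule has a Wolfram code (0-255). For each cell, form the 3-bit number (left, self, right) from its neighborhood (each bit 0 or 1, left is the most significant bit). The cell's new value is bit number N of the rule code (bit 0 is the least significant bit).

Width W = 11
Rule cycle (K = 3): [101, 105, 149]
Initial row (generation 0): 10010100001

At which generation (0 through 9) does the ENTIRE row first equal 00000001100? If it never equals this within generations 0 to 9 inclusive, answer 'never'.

Answer: never

Derivation:
Gen 0: 10010100001
Gen 1 (rule 101): 10011101101
Gen 2 (rule 105): 00010111110
Gen 3 (rule 149): 11010011101
Gen 4 (rule 101): 01110000111
Gen 5 (rule 105): 01010110101
Gen 6 (rule 149): 01010000101
Gen 7 (rule 101): 01110110111
Gen 8 (rule 105): 01011111101
Gen 9 (rule 149): 01001111001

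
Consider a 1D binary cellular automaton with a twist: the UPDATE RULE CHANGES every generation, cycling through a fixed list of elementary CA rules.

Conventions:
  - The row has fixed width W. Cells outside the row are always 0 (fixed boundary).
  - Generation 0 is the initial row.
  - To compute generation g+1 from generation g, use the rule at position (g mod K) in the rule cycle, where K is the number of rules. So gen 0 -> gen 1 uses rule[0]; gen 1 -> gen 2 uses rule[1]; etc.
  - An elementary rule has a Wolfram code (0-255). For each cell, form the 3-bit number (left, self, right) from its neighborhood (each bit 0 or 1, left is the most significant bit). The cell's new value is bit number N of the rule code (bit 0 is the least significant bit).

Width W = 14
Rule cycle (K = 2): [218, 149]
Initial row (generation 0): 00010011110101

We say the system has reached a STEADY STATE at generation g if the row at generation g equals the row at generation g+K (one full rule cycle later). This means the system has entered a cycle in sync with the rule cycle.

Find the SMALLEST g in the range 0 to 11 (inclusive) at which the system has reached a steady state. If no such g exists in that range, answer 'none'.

Answer: 5

Derivation:
Gen 0: 00010011110101
Gen 1 (rule 218): 00101111110000
Gen 2 (rule 149): 10100111101111
Gen 3 (rule 218): 00011111101111
Gen 4 (rule 149): 11001111000110
Gen 5 (rule 218): 11111111101111
Gen 6 (rule 149): 01111111000110
Gen 7 (rule 218): 11111111101111
Gen 8 (rule 149): 01111111000110
Gen 9 (rule 218): 11111111101111
Gen 10 (rule 149): 01111111000110
Gen 11 (rule 218): 11111111101111
Gen 12 (rule 149): 01111111000110
Gen 13 (rule 218): 11111111101111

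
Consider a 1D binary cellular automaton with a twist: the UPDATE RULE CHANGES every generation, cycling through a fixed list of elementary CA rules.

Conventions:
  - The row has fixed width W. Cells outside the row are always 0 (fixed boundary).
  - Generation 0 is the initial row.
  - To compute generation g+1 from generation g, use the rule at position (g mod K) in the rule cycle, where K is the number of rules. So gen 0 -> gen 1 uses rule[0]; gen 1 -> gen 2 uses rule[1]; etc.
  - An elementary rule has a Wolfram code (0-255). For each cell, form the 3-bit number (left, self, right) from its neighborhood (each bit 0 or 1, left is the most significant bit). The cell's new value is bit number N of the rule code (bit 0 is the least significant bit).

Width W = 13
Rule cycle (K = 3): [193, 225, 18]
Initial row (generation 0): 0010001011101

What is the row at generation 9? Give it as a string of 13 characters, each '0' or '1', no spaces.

Gen 0: 0010001011101
Gen 1 (rule 193): 1000100001100
Gen 2 (rule 225): 0010001100101
Gen 3 (rule 18): 0101010011000
Gen 4 (rule 193): 0000000001011
Gen 5 (rule 225): 1111111100101
Gen 6 (rule 18): 0000000011000
Gen 7 (rule 193): 1111111001011
Gen 8 (rule 225): 0111111000101
Gen 9 (rule 18): 1000000101000

Answer: 1000000101000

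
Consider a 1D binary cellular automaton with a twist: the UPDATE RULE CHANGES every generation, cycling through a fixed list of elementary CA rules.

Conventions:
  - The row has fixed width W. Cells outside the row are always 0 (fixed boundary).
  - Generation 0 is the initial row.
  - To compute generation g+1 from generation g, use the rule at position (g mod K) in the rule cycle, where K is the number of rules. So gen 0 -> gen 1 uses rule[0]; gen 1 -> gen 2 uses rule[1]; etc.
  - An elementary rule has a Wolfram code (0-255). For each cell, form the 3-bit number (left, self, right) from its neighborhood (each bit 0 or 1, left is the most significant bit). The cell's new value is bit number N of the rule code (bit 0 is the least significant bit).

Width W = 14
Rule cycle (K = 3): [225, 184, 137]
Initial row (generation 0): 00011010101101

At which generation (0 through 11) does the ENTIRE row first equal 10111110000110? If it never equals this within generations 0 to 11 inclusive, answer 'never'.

Gen 0: 00011010101101
Gen 1 (rule 225): 11001101010110
Gen 2 (rule 184): 10101010101101
Gen 3 (rule 137): 00000000001000
Gen 4 (rule 225): 11111111100011
Gen 5 (rule 184): 11111111010010
Gen 6 (rule 137): 11111110000000
Gen 7 (rule 225): 01111110111111
Gen 8 (rule 184): 01111101111110
Gen 9 (rule 137): 01111001111100
Gen 10 (rule 225): 00111000111101
Gen 11 (rule 184): 00110100111010

Answer: never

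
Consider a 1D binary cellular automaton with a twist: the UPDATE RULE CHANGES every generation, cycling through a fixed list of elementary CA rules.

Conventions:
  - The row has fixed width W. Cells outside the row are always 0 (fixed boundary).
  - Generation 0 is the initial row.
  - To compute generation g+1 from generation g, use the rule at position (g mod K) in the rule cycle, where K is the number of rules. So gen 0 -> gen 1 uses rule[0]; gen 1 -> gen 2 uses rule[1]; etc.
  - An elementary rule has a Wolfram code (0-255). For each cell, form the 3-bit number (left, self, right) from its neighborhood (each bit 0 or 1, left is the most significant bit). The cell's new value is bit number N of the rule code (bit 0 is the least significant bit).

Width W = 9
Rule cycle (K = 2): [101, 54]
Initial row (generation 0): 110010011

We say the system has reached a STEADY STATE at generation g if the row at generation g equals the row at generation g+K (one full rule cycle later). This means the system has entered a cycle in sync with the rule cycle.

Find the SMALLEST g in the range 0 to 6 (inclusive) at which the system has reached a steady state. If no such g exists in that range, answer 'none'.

Answer: none

Derivation:
Gen 0: 110010011
Gen 1 (rule 101): 010010001
Gen 2 (rule 54): 111111011
Gen 3 (rule 101): 000001101
Gen 4 (rule 54): 000010011
Gen 5 (rule 101): 111010001
Gen 6 (rule 54): 000111011
Gen 7 (rule 101): 110001101
Gen 8 (rule 54): 001010011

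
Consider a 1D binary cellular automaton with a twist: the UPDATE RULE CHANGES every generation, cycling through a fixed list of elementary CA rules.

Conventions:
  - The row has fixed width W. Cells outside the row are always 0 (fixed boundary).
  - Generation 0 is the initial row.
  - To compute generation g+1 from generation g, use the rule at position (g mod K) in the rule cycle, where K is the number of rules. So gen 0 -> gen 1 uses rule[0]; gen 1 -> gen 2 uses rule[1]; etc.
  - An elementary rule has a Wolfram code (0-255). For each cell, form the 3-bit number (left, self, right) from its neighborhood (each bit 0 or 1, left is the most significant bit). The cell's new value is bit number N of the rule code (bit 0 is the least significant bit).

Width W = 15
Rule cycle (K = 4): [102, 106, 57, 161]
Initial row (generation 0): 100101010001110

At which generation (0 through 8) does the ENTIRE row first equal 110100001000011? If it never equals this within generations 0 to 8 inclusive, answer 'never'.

Gen 0: 100101010001110
Gen 1 (rule 102): 101111110010010
Gen 2 (rule 106): 011000010100100
Gen 3 (rule 57): 010111001010011
Gen 4 (rule 161): 001010000100000
Gen 5 (rule 102): 011110001100000
Gen 6 (rule 106): 110010011100000
Gen 7 (rule 57): 101001010011111
Gen 8 (rule 161): 010000100001110

Answer: never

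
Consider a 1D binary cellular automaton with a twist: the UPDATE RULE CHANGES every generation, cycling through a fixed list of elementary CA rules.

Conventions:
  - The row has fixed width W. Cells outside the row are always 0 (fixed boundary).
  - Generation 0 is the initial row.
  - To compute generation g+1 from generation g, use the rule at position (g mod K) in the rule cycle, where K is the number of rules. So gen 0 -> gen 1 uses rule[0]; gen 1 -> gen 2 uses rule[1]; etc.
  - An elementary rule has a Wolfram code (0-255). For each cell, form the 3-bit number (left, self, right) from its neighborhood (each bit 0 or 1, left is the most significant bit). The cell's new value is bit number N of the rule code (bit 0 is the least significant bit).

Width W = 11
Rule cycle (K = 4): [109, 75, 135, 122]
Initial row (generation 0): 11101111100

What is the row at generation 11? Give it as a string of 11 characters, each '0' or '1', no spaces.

Answer: 01000001101

Derivation:
Gen 0: 11101111100
Gen 1 (rule 109): 10111000101
Gen 2 (rule 75): 00101011000
Gen 3 (rule 135): 11101000011
Gen 4 (rule 122): 10110100111
Gen 5 (rule 109): 11111100101
Gen 6 (rule 75): 10000101000
Gen 7 (rule 135): 10111101011
Gen 8 (rule 122): 01100110111
Gen 9 (rule 109): 01100111101
Gen 10 (rule 75): 11101100100
Gen 11 (rule 135): 01000001101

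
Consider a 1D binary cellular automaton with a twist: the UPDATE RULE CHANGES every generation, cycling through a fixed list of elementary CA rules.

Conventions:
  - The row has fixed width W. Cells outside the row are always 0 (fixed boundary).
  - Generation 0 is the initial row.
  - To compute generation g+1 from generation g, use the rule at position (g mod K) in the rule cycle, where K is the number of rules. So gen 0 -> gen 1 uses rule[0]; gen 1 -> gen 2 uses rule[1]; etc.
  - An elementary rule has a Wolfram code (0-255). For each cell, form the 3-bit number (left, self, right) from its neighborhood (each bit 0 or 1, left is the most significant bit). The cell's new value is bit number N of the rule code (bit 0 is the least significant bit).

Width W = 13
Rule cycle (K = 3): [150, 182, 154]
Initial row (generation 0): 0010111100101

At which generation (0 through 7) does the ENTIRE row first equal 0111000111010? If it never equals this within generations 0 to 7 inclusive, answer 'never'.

Gen 0: 0010111100101
Gen 1 (rule 150): 0110011011101
Gen 2 (rule 182): 1001100101011
Gen 3 (rule 154): 0111011000010
Gen 4 (rule 150): 1010000100111
Gen 5 (rule 182): 1111001111010
Gen 6 (rule 154): 1110111110001
Gen 7 (rule 150): 0100011101011

Answer: never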